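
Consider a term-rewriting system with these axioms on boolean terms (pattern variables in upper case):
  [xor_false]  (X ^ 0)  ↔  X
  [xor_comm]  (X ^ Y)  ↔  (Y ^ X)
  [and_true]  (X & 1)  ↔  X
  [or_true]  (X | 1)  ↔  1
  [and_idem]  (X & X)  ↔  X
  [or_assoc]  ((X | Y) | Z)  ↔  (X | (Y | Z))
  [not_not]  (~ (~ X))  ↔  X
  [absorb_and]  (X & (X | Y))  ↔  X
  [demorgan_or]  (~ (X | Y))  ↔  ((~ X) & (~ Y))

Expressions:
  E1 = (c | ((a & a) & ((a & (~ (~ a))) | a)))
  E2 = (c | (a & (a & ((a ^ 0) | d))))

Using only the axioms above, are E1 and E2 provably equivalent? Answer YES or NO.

YES

(1) (~ (~ a))  =[not_not →]=  a    ⊢ (c | ((a & a) & ((a & a) | a)))
(2) ((a & a) & ((a & a) | a))  =[absorb_and →]=  (a & a)    ⊢ (c | (a & a))
(3) a  =[absorb_and ←]=  (a & (a | d))    ⊢ (c | (a & (a & (a | d))))
(4) a  =[xor_false ←]=  (a ^ 0)    ⊢ E2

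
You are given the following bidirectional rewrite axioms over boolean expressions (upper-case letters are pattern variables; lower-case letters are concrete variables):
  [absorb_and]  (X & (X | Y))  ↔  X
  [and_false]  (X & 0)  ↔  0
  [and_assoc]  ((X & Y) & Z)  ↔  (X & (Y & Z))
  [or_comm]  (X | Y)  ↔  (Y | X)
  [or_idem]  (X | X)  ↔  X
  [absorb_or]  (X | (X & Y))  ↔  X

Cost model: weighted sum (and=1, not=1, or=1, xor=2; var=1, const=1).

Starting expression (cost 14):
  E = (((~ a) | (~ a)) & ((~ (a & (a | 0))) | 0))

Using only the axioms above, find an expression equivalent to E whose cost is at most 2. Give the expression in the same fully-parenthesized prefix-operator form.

(~ a)   [cost 2]

(1) (a & (a | 0))  =[absorb_and →]=  a    ⊢ (((~ a) | (~ a)) & ((~ a) | 0))
(2) ((~ a) | (~ a))  =[or_idem →]=  (~ a)    ⊢ ((~ a) & ((~ a) | 0))
(3) ((~ a) & ((~ a) | 0))  =[absorb_and →]=  (~ a)    ⊢ cost 2, within 2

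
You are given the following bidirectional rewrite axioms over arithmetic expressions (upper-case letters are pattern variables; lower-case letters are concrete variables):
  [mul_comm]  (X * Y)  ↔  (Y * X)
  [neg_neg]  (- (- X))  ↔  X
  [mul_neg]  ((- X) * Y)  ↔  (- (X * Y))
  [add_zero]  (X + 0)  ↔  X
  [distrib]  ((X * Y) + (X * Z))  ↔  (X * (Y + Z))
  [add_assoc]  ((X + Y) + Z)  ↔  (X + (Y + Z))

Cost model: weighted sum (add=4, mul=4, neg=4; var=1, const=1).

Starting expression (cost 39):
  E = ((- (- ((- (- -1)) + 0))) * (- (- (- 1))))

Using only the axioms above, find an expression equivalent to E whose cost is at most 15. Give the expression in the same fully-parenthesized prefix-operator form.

step 1: neg_neg (→) rewrites (- (- -1)) into -1, now ((- (- (-1 + 0))) * (- (- (- 1))))
step 2: neg_neg (→) rewrites (- (- (-1 + 0))) into (-1 + 0), now ((-1 + 0) * (- (- (- 1))))
step 3: neg_neg (→) rewrites (- (- 1)) into 1, reaching cost 15 (bound 15)

((-1 + 0) * (- 1))   [cost 15]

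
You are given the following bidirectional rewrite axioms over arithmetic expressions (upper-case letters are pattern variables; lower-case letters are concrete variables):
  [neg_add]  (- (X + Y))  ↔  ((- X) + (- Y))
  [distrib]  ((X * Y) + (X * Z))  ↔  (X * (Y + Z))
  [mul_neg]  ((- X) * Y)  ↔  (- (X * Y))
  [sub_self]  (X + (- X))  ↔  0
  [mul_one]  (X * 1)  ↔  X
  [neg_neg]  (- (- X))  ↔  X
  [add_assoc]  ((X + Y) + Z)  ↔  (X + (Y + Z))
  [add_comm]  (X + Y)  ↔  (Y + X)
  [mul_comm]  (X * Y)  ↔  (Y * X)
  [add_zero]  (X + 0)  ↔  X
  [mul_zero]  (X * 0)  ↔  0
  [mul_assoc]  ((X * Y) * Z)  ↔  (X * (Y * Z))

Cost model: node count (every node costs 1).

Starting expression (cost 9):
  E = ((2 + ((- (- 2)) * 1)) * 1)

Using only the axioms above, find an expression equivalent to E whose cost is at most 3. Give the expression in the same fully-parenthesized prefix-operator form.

(2 + 2)   [cost 3]

(1) ((2 + ((- (- 2)) * 1)) * 1)  =[mul_one →]=  (2 + ((- (- 2)) * 1))
(2) (- (- 2))  =[neg_neg →]=  2    ⊢ (2 + (2 * 1))
(3) (2 * 1)  =[mul_one →]=  2    ⊢ cost 3, within 3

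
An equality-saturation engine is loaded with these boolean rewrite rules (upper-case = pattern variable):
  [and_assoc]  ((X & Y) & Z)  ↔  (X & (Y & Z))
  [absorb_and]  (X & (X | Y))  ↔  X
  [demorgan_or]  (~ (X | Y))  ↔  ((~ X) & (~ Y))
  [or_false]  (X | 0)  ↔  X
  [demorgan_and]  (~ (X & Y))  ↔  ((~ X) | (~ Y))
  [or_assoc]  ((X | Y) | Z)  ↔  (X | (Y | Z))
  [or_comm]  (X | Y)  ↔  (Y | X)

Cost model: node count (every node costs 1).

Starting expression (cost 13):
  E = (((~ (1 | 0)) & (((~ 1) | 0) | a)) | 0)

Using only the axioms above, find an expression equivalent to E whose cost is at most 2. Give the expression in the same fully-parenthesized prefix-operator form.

(~ 1)   [cost 2]

step 1: or_false (→) rewrites ((~ 1) | 0) into (~ 1), now (((~ (1 | 0)) & ((~ 1) | a)) | 0)
step 2: or_false (→) rewrites (1 | 0) into 1, now (((~ 1) & ((~ 1) | a)) | 0)
step 3: absorb_and (→) rewrites ((~ 1) & ((~ 1) | a)) into (~ 1), now ((~ 1) | 0)
step 4: or_false (→) rewrites ((~ 1) | 0) into (~ 1), reaching cost 2 (bound 2)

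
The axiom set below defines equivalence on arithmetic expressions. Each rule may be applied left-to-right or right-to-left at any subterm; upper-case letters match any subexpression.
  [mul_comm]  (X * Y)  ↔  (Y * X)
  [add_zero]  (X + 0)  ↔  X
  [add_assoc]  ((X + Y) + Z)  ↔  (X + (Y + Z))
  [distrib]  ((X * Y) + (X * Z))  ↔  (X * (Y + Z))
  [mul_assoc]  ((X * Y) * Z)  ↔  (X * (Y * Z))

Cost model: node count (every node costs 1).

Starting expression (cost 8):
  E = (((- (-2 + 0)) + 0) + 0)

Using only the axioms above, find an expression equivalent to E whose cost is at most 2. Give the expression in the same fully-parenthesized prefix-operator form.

(- -2)   [cost 2]

(1) (-2 + 0)  =[add_zero →]=  -2    ⊢ (((- -2) + 0) + 0)
(2) ((- -2) + 0)  =[add_zero →]=  (- -2)    ⊢ ((- -2) + 0)
(3) ((- -2) + 0)  =[add_zero →]=  (- -2)    ⊢ cost 2, within 2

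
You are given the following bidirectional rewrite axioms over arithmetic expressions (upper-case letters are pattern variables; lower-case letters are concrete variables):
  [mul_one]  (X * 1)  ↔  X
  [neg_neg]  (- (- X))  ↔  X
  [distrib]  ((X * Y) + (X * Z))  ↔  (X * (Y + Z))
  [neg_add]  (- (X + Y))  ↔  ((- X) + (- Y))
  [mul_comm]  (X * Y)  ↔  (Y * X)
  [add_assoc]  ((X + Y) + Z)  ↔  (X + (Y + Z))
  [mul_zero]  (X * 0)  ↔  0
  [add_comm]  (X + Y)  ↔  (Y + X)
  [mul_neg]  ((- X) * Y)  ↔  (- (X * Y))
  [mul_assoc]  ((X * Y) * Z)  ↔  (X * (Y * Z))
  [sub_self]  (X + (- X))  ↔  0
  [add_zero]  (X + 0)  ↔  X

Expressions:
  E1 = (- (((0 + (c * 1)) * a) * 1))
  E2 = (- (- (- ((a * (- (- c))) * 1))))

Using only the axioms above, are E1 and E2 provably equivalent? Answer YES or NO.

YES

1. [mul_one →] (c * 1)  →  c;  E1 = (- (((0 + c) * a) * 1))
2. [mul_one →] (((0 + c) * a) * 1)  →  ((0 + c) * a);  E1 = (- ((0 + c) * a))
3. [mul_comm →] ((0 + c) * a)  →  (a * (0 + c));  E1 = (- (a * (0 + c)))
4. [add_comm →] (0 + c)  →  (c + 0);  E1 = (- (a * (c + 0)))
5. [add_zero →] (c + 0)  →  c;  E1 = (- (a * c))
6. [neg_neg ←] c  →  (- (- c));  E1 = (- (a * (- (- c))))
7. [neg_neg ←] (a * (- (- c)))  →  (- (- (a * (- (- c)))));  E1 = (- (- (- (a * (- (- c))))))
8. [mul_one ←] (a * (- (- c)))  →  ((a * (- (- c))) * 1);  this is E2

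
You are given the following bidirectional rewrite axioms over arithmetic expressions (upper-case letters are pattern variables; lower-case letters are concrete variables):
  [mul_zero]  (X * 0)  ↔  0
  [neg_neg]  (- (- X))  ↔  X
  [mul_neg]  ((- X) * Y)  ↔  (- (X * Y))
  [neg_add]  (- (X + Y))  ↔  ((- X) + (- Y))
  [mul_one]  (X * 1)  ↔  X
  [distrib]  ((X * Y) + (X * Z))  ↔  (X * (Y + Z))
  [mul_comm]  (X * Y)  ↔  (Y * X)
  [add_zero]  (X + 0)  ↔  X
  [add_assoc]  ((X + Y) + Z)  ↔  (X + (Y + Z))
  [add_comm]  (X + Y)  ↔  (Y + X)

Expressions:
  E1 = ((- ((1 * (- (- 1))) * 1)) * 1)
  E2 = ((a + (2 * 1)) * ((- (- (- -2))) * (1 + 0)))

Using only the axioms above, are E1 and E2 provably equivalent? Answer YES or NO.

NO

All listed rules preserve value, hence provable equivalence implies equal values everywhere; look for a separating assignment.
a=0 gives E1 ↦ -1, E2 ↦ 4; values differ ⇒ not provably equivalent.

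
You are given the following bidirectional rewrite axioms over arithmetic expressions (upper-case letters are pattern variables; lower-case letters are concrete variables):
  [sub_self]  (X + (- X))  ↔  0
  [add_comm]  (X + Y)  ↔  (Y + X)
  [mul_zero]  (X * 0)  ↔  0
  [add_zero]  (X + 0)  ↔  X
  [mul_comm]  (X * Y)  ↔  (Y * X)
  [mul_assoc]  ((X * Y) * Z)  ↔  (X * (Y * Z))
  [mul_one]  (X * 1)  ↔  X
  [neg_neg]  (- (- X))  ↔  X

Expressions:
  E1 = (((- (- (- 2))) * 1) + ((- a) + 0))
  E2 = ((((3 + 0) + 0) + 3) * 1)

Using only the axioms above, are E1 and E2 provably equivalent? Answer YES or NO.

All listed rules preserve value, hence provable equivalence implies equal values everywhere; look for a separating assignment.
a=0 gives E1 ↦ -2, E2 ↦ 6; values differ ⇒ not provably equivalent.

NO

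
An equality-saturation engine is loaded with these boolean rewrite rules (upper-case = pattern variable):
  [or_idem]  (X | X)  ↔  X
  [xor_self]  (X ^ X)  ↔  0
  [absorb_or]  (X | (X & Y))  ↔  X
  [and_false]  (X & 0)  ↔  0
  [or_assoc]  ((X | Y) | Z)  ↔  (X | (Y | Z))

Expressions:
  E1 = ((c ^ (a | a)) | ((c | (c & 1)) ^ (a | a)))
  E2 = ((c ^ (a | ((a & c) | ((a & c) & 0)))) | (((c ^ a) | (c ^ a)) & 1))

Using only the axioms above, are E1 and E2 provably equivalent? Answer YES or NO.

step 1: absorb_or (→) rewrites (c | (c & 1)) into c, now ((c ^ (a | a)) | (c ^ (a | a)))
step 2: or_idem (→) rewrites ((c ^ (a | a)) | (c ^ (a | a))) into (c ^ (a | a))
step 3: or_idem (→) rewrites (a | a) into a, now (c ^ a)
step 4: absorb_or (←) rewrites (c ^ a) into ((c ^ a) | ((c ^ a) & 1))
step 5: absorb_or (←) rewrites a into (a | (a & c)), now ((c ^ (a | (a & c))) | ((c ^ a) & 1))
step 6: or_idem (←) rewrites (c ^ a) into ((c ^ a) | (c ^ a)), now ((c ^ (a | (a & c))) | (((c ^ a) | (c ^ a)) & 1))
step 7: absorb_or (←) rewrites (a & c) into ((a & c) | ((a & c) & 0)), which is E2

YES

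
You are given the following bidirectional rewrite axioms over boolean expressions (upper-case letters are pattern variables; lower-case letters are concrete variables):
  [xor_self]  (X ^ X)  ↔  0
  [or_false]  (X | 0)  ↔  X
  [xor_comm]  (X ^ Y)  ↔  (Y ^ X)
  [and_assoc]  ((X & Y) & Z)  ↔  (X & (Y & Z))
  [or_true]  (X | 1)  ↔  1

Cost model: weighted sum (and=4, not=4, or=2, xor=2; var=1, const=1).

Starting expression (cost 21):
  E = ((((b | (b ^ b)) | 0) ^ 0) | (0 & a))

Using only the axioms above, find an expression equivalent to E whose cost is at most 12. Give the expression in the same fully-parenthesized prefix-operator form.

(1) (b ^ b)  =[xor_self →]=  0    ⊢ ((((b | 0) | 0) ^ 0) | (0 & a))
(2) ((b | 0) | 0)  =[or_false →]=  (b | 0)    ⊢ (((b | 0) ^ 0) | (0 & a))
(3) (b | 0)  =[or_false →]=  b    ⊢ cost 12, within 12

((b ^ 0) | (0 & a))   [cost 12]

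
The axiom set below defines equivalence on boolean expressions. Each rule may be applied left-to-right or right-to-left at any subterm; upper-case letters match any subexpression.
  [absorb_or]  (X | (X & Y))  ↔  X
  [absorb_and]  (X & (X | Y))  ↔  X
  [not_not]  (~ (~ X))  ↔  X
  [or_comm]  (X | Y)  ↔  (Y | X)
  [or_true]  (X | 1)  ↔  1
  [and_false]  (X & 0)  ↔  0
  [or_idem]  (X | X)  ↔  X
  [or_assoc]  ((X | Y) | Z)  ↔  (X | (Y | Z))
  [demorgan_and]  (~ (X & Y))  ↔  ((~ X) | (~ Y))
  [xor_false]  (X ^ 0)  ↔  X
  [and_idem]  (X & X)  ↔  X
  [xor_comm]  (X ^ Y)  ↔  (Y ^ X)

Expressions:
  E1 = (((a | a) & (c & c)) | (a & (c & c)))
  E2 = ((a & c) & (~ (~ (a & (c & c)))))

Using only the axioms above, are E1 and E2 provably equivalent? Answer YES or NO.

step 1: or_idem (→) rewrites (a | a) into a, now ((a & (c & c)) | (a & (c & c)))
step 2: or_idem (→) rewrites ((a & (c & c)) | (a & (c & c))) into (a & (c & c))
step 3: and_idem (→) rewrites (c & c) into c, now (a & c)
step 4: and_idem (←) rewrites (a & c) into ((a & c) & (a & c))
step 5: and_idem (←) rewrites c into (c & c), now ((a & c) & (a & (c & c)))
step 6: not_not (←) rewrites (a & (c & c)) into (~ (~ (a & (c & c)))), which is E2

YES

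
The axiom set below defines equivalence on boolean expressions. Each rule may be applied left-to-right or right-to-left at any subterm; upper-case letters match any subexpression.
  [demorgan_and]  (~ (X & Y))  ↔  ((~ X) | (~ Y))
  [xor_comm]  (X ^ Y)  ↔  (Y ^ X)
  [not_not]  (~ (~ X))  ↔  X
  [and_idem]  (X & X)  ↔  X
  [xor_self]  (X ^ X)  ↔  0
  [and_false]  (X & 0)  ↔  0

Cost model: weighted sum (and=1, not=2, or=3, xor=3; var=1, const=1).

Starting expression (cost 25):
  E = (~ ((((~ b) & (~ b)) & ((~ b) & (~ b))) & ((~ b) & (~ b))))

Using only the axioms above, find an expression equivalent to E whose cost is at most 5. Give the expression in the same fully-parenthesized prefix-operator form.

step 1: and_idem (→) rewrites (((~ b) & (~ b)) & ((~ b) & (~ b))) into ((~ b) & (~ b)), now (~ (((~ b) & (~ b)) & ((~ b) & (~ b))))
step 2: and_idem (→) rewrites (((~ b) & (~ b)) & ((~ b) & (~ b))) into ((~ b) & (~ b)), now (~ ((~ b) & (~ b)))
step 3: and_idem (→) rewrites ((~ b) & (~ b)) into (~ b), reaching cost 5 (bound 5)

(~ (~ b))   [cost 5]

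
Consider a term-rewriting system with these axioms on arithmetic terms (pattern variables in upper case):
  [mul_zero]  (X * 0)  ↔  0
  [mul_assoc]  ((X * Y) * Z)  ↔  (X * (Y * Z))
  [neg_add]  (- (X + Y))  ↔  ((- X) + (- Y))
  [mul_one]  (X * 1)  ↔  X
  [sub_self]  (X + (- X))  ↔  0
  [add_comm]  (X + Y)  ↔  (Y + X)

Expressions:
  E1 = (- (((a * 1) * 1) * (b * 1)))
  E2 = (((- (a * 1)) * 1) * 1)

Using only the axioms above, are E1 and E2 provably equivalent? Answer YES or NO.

NO

All listed rules preserve value, hence provable equivalence implies equal values everywhere; look for a separating assignment.
a=1, b=0 gives E1 ↦ 0, E2 ↦ -1; values differ ⇒ not provably equivalent.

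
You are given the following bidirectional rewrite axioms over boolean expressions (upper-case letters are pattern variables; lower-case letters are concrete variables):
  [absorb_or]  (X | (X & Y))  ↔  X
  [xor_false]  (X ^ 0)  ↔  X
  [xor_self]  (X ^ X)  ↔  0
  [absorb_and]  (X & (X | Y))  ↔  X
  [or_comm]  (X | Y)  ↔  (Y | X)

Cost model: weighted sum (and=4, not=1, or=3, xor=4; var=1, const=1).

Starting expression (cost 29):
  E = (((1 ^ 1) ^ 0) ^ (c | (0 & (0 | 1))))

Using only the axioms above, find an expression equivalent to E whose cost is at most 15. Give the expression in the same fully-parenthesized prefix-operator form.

(1) (0 & (0 | 1))  =[absorb_and →]=  0    ⊢ (((1 ^ 1) ^ 0) ^ (c | 0))
(2) (c | 0)  =[or_comm →]=  (0 | c)    ⊢ (((1 ^ 1) ^ 0) ^ (0 | c))
(3) ((1 ^ 1) ^ 0)  =[xor_false →]=  (1 ^ 1)    ⊢ cost 15, within 15

((1 ^ 1) ^ (0 | c))   [cost 15]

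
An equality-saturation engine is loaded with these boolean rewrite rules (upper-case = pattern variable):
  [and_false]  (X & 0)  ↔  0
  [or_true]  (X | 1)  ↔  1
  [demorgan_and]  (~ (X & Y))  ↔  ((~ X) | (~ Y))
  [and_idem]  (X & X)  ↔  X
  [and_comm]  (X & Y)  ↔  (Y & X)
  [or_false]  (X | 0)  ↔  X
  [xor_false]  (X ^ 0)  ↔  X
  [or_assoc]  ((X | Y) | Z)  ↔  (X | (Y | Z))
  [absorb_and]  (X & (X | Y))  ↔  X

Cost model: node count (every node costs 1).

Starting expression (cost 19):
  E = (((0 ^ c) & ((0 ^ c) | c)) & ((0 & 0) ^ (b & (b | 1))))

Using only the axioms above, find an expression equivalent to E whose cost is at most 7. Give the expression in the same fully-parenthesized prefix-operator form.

((0 ^ c) & (0 ^ b))   [cost 7]

(1) (b & (b | 1))  =[absorb_and →]=  b    ⊢ (((0 ^ c) & ((0 ^ c) | c)) & ((0 & 0) ^ b))
(2) ((0 ^ c) & ((0 ^ c) | c))  =[absorb_and →]=  (0 ^ c)    ⊢ ((0 ^ c) & ((0 & 0) ^ b))
(3) (0 & 0)  =[and_idem →]=  0    ⊢ cost 7, within 7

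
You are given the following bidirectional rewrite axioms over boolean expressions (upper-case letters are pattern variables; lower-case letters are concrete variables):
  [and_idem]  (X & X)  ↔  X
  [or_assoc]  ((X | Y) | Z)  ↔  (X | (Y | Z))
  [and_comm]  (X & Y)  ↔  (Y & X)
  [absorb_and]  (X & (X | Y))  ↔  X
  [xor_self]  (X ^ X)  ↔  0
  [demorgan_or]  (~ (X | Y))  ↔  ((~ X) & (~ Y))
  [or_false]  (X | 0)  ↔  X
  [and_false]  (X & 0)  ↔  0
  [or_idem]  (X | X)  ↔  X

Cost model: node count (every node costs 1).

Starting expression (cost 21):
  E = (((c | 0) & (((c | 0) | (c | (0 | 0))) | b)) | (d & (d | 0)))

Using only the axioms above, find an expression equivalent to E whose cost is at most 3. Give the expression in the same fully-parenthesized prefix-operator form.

(c | d)   [cost 3]

step 1: or_false (→) rewrites (0 | 0) into 0, now (((c | 0) & (((c | 0) | (c | 0)) | b)) | (d & (d | 0)))
step 2: or_idem (→) rewrites ((c | 0) | (c | 0)) into (c | 0), now (((c | 0) & ((c | 0) | b)) | (d & (d | 0)))
step 3: or_false (→) rewrites (d | 0) into d, now (((c | 0) & ((c | 0) | b)) | (d & d))
step 4: absorb_and (→) rewrites ((c | 0) & ((c | 0) | b)) into (c | 0), now ((c | 0) | (d & d))
step 5: and_idem (→) rewrites (d & d) into d, now ((c | 0) | d)
step 6: or_false (→) rewrites (c | 0) into c, reaching cost 3 (bound 3)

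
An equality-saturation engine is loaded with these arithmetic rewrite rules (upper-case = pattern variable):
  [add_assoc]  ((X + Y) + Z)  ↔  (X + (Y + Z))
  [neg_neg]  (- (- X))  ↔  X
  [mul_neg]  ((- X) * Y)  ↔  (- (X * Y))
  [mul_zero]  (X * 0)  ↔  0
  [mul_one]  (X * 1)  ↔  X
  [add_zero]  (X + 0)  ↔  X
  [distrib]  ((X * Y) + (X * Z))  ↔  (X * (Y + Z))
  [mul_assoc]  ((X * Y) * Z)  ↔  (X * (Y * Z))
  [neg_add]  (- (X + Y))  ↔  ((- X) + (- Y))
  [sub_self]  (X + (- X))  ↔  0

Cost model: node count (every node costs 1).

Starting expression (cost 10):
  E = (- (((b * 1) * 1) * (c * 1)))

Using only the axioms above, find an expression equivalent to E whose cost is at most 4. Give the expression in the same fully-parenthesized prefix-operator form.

(- (b * c))   [cost 4]

step 1: mul_one (→) rewrites (c * 1) into c, now (- (((b * 1) * 1) * c))
step 2: mul_one (→) rewrites ((b * 1) * 1) into (b * 1), now (- ((b * 1) * c))
step 3: mul_one (→) rewrites (b * 1) into b, reaching cost 4 (bound 4)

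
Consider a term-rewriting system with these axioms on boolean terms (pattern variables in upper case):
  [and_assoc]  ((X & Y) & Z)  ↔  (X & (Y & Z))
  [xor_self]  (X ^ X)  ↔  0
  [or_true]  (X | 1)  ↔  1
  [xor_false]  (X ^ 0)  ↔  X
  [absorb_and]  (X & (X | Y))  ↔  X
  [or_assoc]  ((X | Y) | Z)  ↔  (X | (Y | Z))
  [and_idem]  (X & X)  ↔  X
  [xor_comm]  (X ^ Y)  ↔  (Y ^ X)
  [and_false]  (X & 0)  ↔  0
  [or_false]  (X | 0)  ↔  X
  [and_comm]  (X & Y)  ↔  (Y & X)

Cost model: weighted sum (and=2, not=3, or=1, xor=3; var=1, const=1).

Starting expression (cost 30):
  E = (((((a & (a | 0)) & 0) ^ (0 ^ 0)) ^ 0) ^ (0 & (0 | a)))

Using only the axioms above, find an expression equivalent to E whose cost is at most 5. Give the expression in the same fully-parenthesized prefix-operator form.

(0 ^ 0)   [cost 5]

1. [or_false →] (a | 0)  →  a;  E = (((((a & a) & 0) ^ (0 ^ 0)) ^ 0) ^ (0 & (0 | a)))
2. [xor_false →] (0 ^ 0)  →  0;  E = (((((a & a) & 0) ^ 0) ^ 0) ^ (0 & (0 | a)))
3. [absorb_and →] (0 & (0 | a))  →  0;  E = (((((a & a) & 0) ^ 0) ^ 0) ^ 0)
4. [xor_false →] (((a & a) & 0) ^ 0)  →  ((a & a) & 0);  E = ((((a & a) & 0) ^ 0) ^ 0)
5. [xor_false →] ((((a & a) & 0) ^ 0) ^ 0)  →  (((a & a) & 0) ^ 0)
6. [and_idem →] (a & a)  →  a;  E = ((a & 0) ^ 0)
7. [and_false →] (a & 0)  →  0;  cost 5 ≤ 5, done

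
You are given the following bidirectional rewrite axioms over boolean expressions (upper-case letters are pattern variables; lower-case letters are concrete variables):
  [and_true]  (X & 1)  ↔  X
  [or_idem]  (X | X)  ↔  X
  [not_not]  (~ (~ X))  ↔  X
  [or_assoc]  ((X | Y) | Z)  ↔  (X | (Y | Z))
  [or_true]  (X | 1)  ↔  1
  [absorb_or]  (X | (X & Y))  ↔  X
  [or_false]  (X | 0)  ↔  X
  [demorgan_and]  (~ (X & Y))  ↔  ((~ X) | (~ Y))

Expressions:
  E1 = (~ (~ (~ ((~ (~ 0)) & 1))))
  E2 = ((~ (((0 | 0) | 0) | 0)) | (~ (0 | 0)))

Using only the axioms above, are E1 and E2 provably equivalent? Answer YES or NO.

1. [not_not →] (~ (~ 0))  →  0;  E1 = (~ (~ (~ (0 & 1))))
2. [not_not →] (~ (~ (0 & 1)))  →  (0 & 1);  E1 = (~ (0 & 1))
3. [and_true →] (0 & 1)  →  0;  E1 = (~ 0)
4. [or_false ←] 0  →  (0 | 0);  E1 = (~ (0 | 0))
5. [or_idem ←] (~ (0 | 0))  →  ((~ (0 | 0)) | (~ (0 | 0)))
6. [or_false ←] (0 | 0)  →  ((0 | 0) | 0);  E1 = ((~ ((0 | 0) | 0)) | (~ (0 | 0)))
7. [or_idem ←] 0  →  (0 | 0);  this is E2

YES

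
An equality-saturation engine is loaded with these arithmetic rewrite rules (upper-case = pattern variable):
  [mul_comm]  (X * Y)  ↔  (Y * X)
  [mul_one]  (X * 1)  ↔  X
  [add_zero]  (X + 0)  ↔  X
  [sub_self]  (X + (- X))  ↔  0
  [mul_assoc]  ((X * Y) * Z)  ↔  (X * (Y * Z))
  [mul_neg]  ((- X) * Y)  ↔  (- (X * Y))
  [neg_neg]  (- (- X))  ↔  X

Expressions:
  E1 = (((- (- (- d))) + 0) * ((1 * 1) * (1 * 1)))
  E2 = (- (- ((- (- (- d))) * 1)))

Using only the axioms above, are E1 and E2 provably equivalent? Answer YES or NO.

YES

step 1: add_zero (→) rewrites ((- (- (- d))) + 0) into (- (- (- d))), now ((- (- (- d))) * ((1 * 1) * (1 * 1)))
step 2: mul_one (→) rewrites (1 * 1) into 1, now ((- (- (- d))) * ((1 * 1) * 1))
step 3: mul_one (→) rewrites (1 * 1) into 1, now ((- (- (- d))) * (1 * 1))
step 4: mul_one (→) rewrites (1 * 1) into 1, now ((- (- (- d))) * 1)
step 5: neg_neg (←) rewrites ((- (- (- d))) * 1) into (- (- ((- (- (- d))) * 1))), which is E2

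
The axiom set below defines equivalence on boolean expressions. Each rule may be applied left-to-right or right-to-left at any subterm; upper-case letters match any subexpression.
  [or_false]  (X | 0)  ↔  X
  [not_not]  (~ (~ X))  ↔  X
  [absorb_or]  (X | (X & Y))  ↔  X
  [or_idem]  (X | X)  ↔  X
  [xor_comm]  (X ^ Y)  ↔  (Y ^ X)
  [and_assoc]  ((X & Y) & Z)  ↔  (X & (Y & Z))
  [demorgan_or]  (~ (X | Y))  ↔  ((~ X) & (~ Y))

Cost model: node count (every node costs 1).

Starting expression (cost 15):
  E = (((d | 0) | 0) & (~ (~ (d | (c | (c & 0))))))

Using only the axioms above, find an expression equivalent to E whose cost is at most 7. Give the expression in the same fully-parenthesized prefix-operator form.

(1) (c | (c & 0))  =[absorb_or →]=  c    ⊢ (((d | 0) | 0) & (~ (~ (d | c))))
(2) (~ (~ (d | c)))  =[not_not →]=  (d | c)    ⊢ (((d | 0) | 0) & (d | c))
(3) ((d | 0) | 0)  =[or_false →]=  (d | 0)    ⊢ cost 7, within 7

((d | 0) & (d | c))   [cost 7]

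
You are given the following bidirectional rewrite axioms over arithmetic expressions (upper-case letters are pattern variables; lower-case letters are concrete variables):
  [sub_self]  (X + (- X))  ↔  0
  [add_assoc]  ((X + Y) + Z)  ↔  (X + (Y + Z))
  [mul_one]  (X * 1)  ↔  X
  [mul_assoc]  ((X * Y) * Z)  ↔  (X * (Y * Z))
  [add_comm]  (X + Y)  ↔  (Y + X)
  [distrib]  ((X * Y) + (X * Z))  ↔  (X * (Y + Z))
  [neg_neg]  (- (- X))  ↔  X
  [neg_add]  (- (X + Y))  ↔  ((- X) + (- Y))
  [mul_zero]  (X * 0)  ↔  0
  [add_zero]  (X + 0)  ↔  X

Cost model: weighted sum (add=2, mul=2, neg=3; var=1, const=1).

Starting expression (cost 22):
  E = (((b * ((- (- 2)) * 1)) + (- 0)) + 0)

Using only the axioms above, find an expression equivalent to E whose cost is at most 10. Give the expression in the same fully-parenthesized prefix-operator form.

step 1: neg_neg (→) rewrites (- (- 2)) into 2, now (((b * (2 * 1)) + (- 0)) + 0)
step 2: mul_one (→) rewrites (2 * 1) into 2, now (((b * 2) + (- 0)) + 0)
step 3: add_zero (→) rewrites (((b * 2) + (- 0)) + 0) into ((b * 2) + (- 0)), reaching cost 10 (bound 10)

((b * 2) + (- 0))   [cost 10]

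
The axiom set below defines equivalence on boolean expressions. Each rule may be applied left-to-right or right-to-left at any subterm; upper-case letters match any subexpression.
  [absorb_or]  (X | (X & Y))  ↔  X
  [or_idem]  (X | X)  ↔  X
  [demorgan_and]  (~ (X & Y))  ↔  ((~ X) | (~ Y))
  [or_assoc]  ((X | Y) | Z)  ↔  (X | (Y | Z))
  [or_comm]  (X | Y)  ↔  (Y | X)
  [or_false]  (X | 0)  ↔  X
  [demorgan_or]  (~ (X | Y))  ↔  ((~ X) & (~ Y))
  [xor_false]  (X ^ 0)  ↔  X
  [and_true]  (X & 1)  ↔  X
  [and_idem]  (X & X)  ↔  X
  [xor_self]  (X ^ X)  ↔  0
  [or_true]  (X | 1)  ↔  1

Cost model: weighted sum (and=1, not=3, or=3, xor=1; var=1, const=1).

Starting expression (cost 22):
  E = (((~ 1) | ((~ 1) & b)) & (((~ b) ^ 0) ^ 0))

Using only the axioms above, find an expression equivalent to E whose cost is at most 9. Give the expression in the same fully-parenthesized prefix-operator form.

((~ 1) & (~ b))   [cost 9]

step 1: absorb_or (→) rewrites ((~ 1) | ((~ 1) & b)) into (~ 1), now ((~ 1) & (((~ b) ^ 0) ^ 0))
step 2: xor_false (→) rewrites ((~ b) ^ 0) into (~ b), now ((~ 1) & ((~ b) ^ 0))
step 3: xor_false (→) rewrites ((~ b) ^ 0) into (~ b), reaching cost 9 (bound 9)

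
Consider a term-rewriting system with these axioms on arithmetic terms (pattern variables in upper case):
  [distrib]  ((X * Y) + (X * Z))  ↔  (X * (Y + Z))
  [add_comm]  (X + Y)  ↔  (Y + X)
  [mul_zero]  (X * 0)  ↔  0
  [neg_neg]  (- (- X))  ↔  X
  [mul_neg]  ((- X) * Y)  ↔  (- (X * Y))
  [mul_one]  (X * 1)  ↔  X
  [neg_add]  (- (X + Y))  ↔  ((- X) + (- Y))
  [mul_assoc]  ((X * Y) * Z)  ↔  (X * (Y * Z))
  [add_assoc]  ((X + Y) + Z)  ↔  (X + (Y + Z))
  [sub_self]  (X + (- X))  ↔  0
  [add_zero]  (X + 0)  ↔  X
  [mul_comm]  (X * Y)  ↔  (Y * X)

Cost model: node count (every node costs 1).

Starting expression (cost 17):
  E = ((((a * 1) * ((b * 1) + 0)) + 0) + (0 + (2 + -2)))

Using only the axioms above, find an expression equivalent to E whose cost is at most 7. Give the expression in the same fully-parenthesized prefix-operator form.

((a * b) + (-2 + 2))   [cost 7]

(1) (b * 1)  =[mul_one →]=  b    ⊢ ((((a * 1) * (b + 0)) + 0) + (0 + (2 + -2)))
(2) (b + 0)  =[add_zero →]=  b    ⊢ ((((a * 1) * b) + 0) + (0 + (2 + -2)))
(3) (2 + -2)  =[add_comm →]=  (-2 + 2)    ⊢ ((((a * 1) * b) + 0) + (0 + (-2 + 2)))
(4) (0 + (-2 + 2))  =[add_comm →]=  ((-2 + 2) + 0)    ⊢ ((((a * 1) * b) + 0) + ((-2 + 2) + 0))
(5) (((a * 1) * b) + 0)  =[add_zero →]=  ((a * 1) * b)    ⊢ (((a * 1) * b) + ((-2 + 2) + 0))
(6) (a * 1)  =[mul_one →]=  a    ⊢ ((a * b) + ((-2 + 2) + 0))
(7) ((-2 + 2) + 0)  =[add_zero →]=  (-2 + 2)    ⊢ cost 7, within 7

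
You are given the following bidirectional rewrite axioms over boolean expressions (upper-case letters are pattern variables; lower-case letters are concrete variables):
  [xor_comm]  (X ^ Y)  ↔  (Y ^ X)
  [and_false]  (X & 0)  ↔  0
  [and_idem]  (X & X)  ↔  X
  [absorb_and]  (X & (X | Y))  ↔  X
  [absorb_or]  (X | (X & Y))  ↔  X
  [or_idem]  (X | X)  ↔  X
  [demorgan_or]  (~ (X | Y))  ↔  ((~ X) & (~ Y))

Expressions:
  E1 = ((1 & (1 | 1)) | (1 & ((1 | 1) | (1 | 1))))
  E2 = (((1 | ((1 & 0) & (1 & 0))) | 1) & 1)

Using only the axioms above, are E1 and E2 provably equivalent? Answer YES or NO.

(1) ((1 | 1) | (1 | 1))  =[or_idem →]=  (1 | 1)    ⊢ ((1 & (1 | 1)) | (1 & (1 | 1)))
(2) ((1 & (1 | 1)) | (1 & (1 | 1)))  =[or_idem →]=  (1 & (1 | 1))
(3) (1 | 1)  =[or_idem →]=  1    ⊢ (1 & 1)
(4) 1  =[or_idem ←]=  (1 | 1)    ⊢ ((1 | 1) & 1)
(5) 1  =[absorb_or ←]=  (1 | (1 & 0))    ⊢ (((1 | (1 & 0)) | 1) & 1)
(6) (1 & 0)  =[and_idem ←]=  ((1 & 0) & (1 & 0))    ⊢ E2

YES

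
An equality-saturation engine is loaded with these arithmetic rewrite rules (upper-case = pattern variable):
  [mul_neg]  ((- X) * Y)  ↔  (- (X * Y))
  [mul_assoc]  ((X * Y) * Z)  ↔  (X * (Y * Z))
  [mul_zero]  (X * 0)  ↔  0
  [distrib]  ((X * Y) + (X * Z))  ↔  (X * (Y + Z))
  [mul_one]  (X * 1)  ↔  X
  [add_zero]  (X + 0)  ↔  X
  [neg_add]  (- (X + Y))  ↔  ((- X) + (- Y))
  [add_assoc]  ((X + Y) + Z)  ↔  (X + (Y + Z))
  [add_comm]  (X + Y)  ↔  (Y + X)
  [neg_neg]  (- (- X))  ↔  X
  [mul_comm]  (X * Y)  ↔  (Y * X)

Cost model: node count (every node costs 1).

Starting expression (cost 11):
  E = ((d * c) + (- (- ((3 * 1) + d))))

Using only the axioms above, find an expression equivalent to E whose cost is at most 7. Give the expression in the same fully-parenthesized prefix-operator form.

1. [mul_one →] (3 * 1)  →  3;  E = ((d * c) + (- (- (3 + d))))
2. [add_comm →] ((d * c) + (- (- (3 + d))))  →  ((- (- (3 + d))) + (d * c))
3. [neg_neg →] (- (- (3 + d)))  →  (3 + d);  cost 7 ≤ 7, done

((3 + d) + (d * c))   [cost 7]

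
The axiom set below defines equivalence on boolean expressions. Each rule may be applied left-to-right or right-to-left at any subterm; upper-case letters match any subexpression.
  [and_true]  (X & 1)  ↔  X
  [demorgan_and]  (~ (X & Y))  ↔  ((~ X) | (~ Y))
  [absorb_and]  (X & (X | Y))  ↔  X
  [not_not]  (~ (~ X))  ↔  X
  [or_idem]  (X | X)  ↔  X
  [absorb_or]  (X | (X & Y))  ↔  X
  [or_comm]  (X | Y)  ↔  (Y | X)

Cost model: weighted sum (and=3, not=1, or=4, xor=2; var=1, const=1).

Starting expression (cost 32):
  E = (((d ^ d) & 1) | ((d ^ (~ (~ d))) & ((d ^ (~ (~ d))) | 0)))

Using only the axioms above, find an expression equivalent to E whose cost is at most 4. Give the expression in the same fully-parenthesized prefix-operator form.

1. [absorb_and →] ((d ^ (~ (~ d))) & ((d ^ (~ (~ d))) | 0))  →  (d ^ (~ (~ d)));  E = (((d ^ d) & 1) | (d ^ (~ (~ d))))
2. [not_not →] (~ (~ d))  →  d;  E = (((d ^ d) & 1) | (d ^ d))
3. [and_true →] ((d ^ d) & 1)  →  (d ^ d);  E = ((d ^ d) | (d ^ d))
4. [or_idem →] ((d ^ d) | (d ^ d))  →  (d ^ d);  cost 4 ≤ 4, done

(d ^ d)   [cost 4]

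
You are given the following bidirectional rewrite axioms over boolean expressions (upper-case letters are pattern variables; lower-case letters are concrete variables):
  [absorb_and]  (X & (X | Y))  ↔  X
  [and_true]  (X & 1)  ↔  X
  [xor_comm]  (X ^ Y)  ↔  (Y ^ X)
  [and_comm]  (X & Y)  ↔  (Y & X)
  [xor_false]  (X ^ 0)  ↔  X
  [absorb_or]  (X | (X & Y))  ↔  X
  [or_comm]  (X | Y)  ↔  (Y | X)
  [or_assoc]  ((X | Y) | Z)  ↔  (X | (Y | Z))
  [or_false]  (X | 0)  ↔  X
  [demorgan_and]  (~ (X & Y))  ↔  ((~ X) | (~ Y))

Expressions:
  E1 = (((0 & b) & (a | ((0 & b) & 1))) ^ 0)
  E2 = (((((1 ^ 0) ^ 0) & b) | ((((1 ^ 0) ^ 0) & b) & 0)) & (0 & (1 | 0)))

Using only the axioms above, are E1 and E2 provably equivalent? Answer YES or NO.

(1) ((0 & b) & 1)  =[and_true →]=  (0 & b)    ⊢ (((0 & b) & (a | (0 & b))) ^ 0)
(2) (a | (0 & b))  =[or_comm →]=  ((0 & b) | a)    ⊢ (((0 & b) & ((0 & b) | a)) ^ 0)
(3) (((0 & b) & ((0 & b) | a)) ^ 0)  =[xor_false →]=  ((0 & b) & ((0 & b) | a))
(4) ((0 & b) & ((0 & b) | a))  =[absorb_and →]=  (0 & b)
(5) (0 & b)  =[and_comm →]=  (b & 0)
(6) 0  =[and_true ←]=  (0 & 1)    ⊢ (b & (0 & 1))
(7) b  =[and_true ←]=  (b & 1)    ⊢ ((b & 1) & (0 & 1))
(8) 1  =[xor_false ←]=  (1 ^ 0)    ⊢ ((b & (1 ^ 0)) & (0 & 1))
(9) (1 ^ 0)  =[xor_false ←]=  ((1 ^ 0) ^ 0)    ⊢ ((b & ((1 ^ 0) ^ 0)) & (0 & 1))
(10) 1  =[or_false ←]=  (1 | 0)    ⊢ ((b & ((1 ^ 0) ^ 0)) & (0 & (1 | 0)))
(11) (b & ((1 ^ 0) ^ 0))  =[and_comm →]=  (((1 ^ 0) ^ 0) & b)    ⊢ ((((1 ^ 0) ^ 0) & b) & (0 & (1 | 0)))
(12) (((1 ^ 0) ^ 0) & b)  =[absorb_or ←]=  ((((1 ^ 0) ^ 0) & b) | ((((1 ^ 0) ^ 0) & b) & 0))    ⊢ E2

YES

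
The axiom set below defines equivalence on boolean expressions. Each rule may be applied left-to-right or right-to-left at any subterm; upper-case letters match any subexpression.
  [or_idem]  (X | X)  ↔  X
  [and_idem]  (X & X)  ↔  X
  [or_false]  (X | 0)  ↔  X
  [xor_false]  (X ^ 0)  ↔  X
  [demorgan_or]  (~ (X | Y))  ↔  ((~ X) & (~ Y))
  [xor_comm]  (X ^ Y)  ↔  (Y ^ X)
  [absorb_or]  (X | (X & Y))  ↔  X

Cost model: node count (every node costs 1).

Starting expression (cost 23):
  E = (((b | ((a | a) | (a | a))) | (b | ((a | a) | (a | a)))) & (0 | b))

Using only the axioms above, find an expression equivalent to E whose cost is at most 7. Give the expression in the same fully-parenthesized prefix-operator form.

(1) ((b | ((a | a) | (a | a))) | (b | ((a | a) | (a | a))))  =[or_idem →]=  (b | ((a | a) | (a | a)))    ⊢ ((b | ((a | a) | (a | a))) & (0 | b))
(2) ((a | a) | (a | a))  =[or_idem →]=  (a | a)    ⊢ ((b | (a | a)) & (0 | b))
(3) (a | a)  =[or_idem →]=  a    ⊢ cost 7, within 7

((b | a) & (0 | b))   [cost 7]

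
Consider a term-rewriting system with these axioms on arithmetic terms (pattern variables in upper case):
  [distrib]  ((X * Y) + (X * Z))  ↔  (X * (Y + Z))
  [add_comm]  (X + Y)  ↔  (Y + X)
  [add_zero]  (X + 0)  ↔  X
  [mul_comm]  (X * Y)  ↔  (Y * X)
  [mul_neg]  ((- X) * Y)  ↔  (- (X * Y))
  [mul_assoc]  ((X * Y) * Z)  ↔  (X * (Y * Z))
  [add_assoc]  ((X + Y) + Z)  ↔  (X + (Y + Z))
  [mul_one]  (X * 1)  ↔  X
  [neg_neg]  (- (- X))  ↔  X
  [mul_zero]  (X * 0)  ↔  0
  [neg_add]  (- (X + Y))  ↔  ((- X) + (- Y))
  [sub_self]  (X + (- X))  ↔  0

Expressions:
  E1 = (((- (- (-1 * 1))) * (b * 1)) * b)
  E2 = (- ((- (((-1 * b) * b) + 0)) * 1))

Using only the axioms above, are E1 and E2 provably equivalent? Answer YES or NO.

YES

(1) (b * 1)  =[mul_one →]=  b    ⊢ (((- (- (-1 * 1))) * b) * b)
(2) (-1 * 1)  =[mul_one →]=  -1    ⊢ (((- (- -1)) * b) * b)
(3) (- (- -1))  =[neg_neg →]=  -1    ⊢ ((-1 * b) * b)
(4) ((-1 * b) * b)  =[add_zero ←]=  (((-1 * b) * b) + 0)
(5) (((-1 * b) * b) + 0)  =[neg_neg ←]=  (- (- (((-1 * b) * b) + 0)))
(6) (- (((-1 * b) * b) + 0))  =[mul_one ←]=  ((- (((-1 * b) * b) + 0)) * 1)    ⊢ E2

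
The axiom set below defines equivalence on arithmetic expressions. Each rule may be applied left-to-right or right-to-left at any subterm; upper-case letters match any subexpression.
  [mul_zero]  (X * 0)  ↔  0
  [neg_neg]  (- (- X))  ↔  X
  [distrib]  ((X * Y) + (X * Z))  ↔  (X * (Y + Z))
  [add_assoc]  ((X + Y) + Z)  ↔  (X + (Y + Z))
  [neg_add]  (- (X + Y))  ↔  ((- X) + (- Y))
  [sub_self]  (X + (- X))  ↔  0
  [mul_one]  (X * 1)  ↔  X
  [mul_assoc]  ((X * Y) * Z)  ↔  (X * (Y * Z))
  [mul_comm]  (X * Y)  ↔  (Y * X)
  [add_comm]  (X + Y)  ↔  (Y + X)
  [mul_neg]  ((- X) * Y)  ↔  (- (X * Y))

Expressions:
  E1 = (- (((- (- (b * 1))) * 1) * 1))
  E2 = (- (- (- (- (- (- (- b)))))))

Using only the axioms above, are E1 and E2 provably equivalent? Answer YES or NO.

YES

step 1: neg_neg (→) rewrites (- (- (b * 1))) into (b * 1), now (- (((b * 1) * 1) * 1))
step 2: mul_one (→) rewrites (b * 1) into b, now (- ((b * 1) * 1))
step 3: mul_one (→) rewrites (b * 1) into b, now (- (b * 1))
step 4: mul_one (→) rewrites (b * 1) into b, now (- b)
step 5: neg_neg (←) rewrites (- b) into (- (- (- b)))
step 6: neg_neg (←) rewrites b into (- (- b)), now (- (- (- (- (- b)))))
step 7: neg_neg (←) rewrites (- b) into (- (- (- b))), which is E2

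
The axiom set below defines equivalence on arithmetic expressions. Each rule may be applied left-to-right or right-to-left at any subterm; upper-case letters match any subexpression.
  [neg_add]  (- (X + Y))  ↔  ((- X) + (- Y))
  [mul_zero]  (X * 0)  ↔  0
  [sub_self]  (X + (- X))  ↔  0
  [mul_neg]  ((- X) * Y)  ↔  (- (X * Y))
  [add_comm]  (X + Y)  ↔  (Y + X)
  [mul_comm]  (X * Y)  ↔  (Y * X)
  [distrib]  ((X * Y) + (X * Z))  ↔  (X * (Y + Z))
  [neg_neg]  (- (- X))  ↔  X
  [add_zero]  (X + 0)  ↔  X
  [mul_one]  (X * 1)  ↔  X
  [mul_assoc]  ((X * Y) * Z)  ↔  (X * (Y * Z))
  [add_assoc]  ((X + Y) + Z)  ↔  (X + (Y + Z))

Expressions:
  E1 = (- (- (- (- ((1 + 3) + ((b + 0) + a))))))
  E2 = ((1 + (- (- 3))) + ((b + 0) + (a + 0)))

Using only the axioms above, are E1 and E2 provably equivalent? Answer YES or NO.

step 1: neg_neg (→) rewrites (- (- (- ((1 + 3) + ((b + 0) + a))))) into (- ((1 + 3) + ((b + 0) + a))), now (- (- ((1 + 3) + ((b + 0) + a))))
step 2: add_zero (→) rewrites (b + 0) into b, now (- (- ((1 + 3) + (b + a))))
step 3: neg_neg (→) rewrites (- (- ((1 + 3) + (b + a)))) into ((1 + 3) + (b + a))
step 4: add_zero (←) rewrites a into (a + 0), now ((1 + 3) + (b + (a + 0)))
step 5: neg_neg (←) rewrites 3 into (- (- 3)), now ((1 + (- (- 3))) + (b + (a + 0)))
step 6: add_zero (←) rewrites b into (b + 0), which is E2

YES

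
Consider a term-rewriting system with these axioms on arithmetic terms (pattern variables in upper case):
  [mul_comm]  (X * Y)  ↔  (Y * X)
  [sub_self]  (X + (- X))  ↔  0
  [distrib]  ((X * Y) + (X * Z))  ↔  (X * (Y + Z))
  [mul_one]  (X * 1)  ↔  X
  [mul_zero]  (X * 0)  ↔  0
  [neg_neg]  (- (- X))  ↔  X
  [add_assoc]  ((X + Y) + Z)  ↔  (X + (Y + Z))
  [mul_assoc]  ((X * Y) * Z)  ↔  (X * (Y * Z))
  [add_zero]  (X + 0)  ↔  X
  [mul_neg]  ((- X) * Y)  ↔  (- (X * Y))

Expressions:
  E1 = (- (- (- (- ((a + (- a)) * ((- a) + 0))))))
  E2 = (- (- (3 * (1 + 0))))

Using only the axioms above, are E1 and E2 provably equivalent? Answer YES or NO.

The axioms are sound identities: if E1 ↔* E2 then E1 and E2 evaluate identically under any assignment.
Under a=0: E1 evaluates to 0, E2 to 3. Distinct ⇒ no rewrite sequence connects them.

NO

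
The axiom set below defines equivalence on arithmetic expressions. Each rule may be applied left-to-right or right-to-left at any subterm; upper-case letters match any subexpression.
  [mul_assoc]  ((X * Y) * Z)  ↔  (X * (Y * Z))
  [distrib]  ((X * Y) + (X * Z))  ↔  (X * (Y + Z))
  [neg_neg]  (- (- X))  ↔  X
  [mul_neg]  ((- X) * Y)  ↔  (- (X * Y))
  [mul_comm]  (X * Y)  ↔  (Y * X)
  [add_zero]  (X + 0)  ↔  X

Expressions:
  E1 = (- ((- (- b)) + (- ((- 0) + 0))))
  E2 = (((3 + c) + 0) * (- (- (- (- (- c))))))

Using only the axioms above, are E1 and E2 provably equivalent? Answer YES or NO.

Every axiom is a valid identity, so a rewrite proof would force E1 and E2 to agree under every assignment.
At b=0, c=1: E1 = 0 but E2 = -4; they differ, so no derivation exists.

NO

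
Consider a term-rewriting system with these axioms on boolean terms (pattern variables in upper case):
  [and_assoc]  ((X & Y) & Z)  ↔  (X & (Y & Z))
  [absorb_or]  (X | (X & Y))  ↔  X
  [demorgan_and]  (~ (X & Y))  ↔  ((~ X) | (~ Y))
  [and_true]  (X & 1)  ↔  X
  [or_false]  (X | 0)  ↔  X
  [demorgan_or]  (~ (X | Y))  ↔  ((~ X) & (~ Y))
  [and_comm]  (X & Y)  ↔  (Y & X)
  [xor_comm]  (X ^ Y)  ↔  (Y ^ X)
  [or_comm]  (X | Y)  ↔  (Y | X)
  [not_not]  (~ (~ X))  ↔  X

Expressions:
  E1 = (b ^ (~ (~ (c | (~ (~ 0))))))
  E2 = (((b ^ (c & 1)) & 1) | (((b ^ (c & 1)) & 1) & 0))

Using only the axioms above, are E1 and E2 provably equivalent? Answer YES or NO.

YES

1. [not_not →] (~ (~ 0))  →  0;  E1 = (b ^ (~ (~ (c | 0))))
2. [or_false →] (c | 0)  →  c;  E1 = (b ^ (~ (~ c)))
3. [not_not →] (~ (~ c))  →  c;  E1 = (b ^ c)
4. [and_true ←] c  →  (c & 1);  E1 = (b ^ (c & 1))
5. [and_true ←] (b ^ (c & 1))  →  ((b ^ (c & 1)) & 1)
6. [absorb_or ←] ((b ^ (c & 1)) & 1)  →  (((b ^ (c & 1)) & 1) | (((b ^ (c & 1)) & 1) & 0));  this is E2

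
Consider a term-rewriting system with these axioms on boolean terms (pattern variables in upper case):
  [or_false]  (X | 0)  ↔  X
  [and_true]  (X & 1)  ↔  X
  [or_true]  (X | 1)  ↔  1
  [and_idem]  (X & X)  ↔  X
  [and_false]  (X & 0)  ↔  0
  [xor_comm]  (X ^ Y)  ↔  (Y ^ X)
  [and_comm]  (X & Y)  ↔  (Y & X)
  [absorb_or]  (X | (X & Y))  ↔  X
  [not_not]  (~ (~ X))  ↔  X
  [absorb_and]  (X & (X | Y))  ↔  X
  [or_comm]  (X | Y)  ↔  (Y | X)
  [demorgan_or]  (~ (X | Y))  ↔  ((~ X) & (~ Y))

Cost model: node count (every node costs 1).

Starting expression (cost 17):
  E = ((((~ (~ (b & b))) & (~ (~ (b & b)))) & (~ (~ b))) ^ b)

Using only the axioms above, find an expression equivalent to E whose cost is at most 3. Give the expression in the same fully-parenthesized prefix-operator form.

(b ^ b)   [cost 3]

1. [and_idem →] ((~ (~ (b & b))) & (~ (~ (b & b))))  →  (~ (~ (b & b)));  E = (((~ (~ (b & b))) & (~ (~ b))) ^ b)
2. [and_idem →] (b & b)  →  b;  E = (((~ (~ b)) & (~ (~ b))) ^ b)
3. [and_idem →] ((~ (~ b)) & (~ (~ b)))  →  (~ (~ b));  E = ((~ (~ b)) ^ b)
4. [not_not →] (~ (~ b))  →  b;  cost 3 ≤ 3, done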